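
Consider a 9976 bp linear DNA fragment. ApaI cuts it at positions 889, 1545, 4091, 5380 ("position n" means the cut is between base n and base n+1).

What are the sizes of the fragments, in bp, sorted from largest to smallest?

Linear molecule, 4 cuts → 5 fragments:
  889 − 0 = 889 bp
  1545 − 889 = 656 bp
  4091 − 1545 = 2546 bp
  5380 − 4091 = 1289 bp
  9976 − 5380 = 4596 bp
Sorted largest to smallest: 4596, 2546, 1289, 889, 656 bp.

4596, 2546, 1289, 889, 656 bp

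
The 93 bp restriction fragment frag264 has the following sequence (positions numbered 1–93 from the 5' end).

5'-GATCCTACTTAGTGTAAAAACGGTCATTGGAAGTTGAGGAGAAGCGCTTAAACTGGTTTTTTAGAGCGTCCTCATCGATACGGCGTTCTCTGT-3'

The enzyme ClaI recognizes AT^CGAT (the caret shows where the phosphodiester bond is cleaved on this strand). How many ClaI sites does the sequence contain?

1

ATCGAT occurs starting at position 74.
ClaI cuts at 1 site.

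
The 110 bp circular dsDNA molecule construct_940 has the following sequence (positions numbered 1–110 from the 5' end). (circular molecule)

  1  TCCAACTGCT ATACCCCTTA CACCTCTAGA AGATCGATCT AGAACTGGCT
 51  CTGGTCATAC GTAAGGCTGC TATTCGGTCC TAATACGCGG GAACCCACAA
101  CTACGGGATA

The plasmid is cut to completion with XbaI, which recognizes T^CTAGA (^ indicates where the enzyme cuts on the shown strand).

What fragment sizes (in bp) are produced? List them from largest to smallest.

XbaI sites (TCTAGA) start at positions 25, 38.
XbaI cuts after the first base of each site, so after positions 25, 38.
Circular molecule, 2 cuts → 2 fragments:
  26–38 → 13 bp
  39–110 then 1–25 → 72 + 25 = 97 bp
Sorted largest to smallest: 97, 13 bp.

97, 13 bp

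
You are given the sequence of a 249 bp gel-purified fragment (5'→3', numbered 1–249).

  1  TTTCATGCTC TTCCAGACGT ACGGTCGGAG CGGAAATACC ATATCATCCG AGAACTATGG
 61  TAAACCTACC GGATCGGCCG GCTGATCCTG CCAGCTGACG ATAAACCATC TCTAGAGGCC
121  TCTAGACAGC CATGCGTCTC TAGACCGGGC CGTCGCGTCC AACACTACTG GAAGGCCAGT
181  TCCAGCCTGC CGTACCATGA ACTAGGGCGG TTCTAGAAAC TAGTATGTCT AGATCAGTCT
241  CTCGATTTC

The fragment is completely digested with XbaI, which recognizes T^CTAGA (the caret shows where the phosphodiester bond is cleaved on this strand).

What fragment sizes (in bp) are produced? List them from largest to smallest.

XbaI sites (TCTAGA) start at positions 111, 121, 139, 212, 228.
XbaI cuts after the first base of each site, so after positions 111, 121, 139, 212, 228.
Linear molecule, 5 cuts → 6 fragments:
  1–111 → 111 bp
  112–121 → 10 bp
  122–139 → 18 bp
  140–212 → 73 bp
  213–228 → 16 bp
  229–249 → 21 bp
Sorted largest to smallest: 111, 73, 21, 18, 16, 10 bp.

111, 73, 21, 18, 16, 10 bp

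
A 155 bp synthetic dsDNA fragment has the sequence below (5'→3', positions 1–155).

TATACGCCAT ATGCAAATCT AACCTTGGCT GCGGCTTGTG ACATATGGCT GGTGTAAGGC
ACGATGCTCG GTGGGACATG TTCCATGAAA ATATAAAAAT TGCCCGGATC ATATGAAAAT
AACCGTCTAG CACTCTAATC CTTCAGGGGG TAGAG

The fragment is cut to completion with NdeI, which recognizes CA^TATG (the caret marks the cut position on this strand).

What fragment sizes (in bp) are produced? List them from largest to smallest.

68, 44, 34, 9 bp

NdeI sites (CATATG) start at positions 8, 42, 110.
NdeI cuts after base 2 of each site, so after positions 9, 43, 111.
Linear molecule, 3 cuts → 4 fragments:
  1–9 → 9 bp
  10–43 → 34 bp
  44–111 → 68 bp
  112–155 → 44 bp
Sorted largest to smallest: 68, 44, 34, 9 bp.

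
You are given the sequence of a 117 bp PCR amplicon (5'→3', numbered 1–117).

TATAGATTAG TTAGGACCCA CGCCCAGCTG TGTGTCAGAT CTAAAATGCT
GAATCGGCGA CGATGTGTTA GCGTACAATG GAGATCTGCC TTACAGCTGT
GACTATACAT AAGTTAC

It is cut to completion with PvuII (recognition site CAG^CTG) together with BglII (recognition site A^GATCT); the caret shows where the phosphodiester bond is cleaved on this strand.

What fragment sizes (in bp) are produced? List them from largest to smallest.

45, 27, 21, 14, 10 bp

PvuII sites (CAGCTG) start at positions 25, 94.
PvuII cuts after base 3 of each site, so after positions 27, 96.
BglII sites (AGATCT) start at positions 37, 82.
BglII cuts after the first base of each site, so after positions 37, 82.
Combined cut positions: 27, 37, 82, 96.
Linear molecule, 4 cuts → 5 fragments:
  1–27 → 27 bp
  28–37 → 10 bp
  38–82 → 45 bp
  83–96 → 14 bp
  97–117 → 21 bp
Sorted largest to smallest: 45, 27, 21, 14, 10 bp.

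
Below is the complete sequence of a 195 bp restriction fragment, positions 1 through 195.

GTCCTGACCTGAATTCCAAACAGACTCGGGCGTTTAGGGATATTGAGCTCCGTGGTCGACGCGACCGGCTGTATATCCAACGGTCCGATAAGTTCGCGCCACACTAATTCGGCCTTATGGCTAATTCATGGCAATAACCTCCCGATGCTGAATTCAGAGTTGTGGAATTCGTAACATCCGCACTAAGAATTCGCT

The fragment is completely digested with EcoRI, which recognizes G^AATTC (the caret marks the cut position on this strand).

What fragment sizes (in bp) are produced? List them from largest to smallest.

139, 22, 15, 11, 8 bp

EcoRI sites (GAATTC) start at positions 11, 150, 165, 187.
EcoRI cuts after the first base of each site, so after positions 11, 150, 165, 187.
Linear molecule, 4 cuts → 5 fragments:
  1–11 → 11 bp
  12–150 → 139 bp
  151–165 → 15 bp
  166–187 → 22 bp
  188–195 → 8 bp
Sorted largest to smallest: 139, 22, 15, 11, 8 bp.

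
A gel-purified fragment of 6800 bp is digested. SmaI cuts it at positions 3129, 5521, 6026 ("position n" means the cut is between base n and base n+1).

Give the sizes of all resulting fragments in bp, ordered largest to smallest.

Linear molecule, 3 cuts → 4 fragments:
  3129 − 0 = 3129 bp
  5521 − 3129 = 2392 bp
  6026 − 5521 = 505 bp
  6800 − 6026 = 774 bp
Sorted largest to smallest: 3129, 2392, 774, 505 bp.

3129, 2392, 774, 505 bp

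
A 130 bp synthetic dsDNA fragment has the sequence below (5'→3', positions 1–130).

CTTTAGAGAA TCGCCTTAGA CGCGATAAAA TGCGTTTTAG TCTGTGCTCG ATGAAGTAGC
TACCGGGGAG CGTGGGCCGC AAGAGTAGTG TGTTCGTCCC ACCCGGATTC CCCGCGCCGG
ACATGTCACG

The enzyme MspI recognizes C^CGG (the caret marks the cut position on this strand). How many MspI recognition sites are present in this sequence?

3

CCGG occurs starting at positions 63, 103, 117.
MspI cuts at 3 sites.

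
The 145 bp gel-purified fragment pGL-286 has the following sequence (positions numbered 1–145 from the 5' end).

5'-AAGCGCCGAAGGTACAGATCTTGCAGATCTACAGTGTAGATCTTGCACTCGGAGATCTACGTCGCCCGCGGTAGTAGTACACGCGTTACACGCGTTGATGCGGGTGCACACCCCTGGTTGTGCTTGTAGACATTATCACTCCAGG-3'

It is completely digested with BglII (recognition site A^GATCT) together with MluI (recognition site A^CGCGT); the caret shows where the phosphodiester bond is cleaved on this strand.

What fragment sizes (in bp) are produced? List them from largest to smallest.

55, 28, 16, 15, 13, 9, 9 bp

BglII sites (AGATCT) start at positions 16, 25, 38, 53.
BglII cuts after the first base of each site, so after positions 16, 25, 38, 53.
MluI sites (ACGCGT) start at positions 81, 90.
MluI cuts after the first base of each site, so after positions 81, 90.
Combined cut positions: 16, 25, 38, 53, 81, 90.
Linear molecule, 6 cuts → 7 fragments:
  1–16 → 16 bp
  17–25 → 9 bp
  26–38 → 13 bp
  39–53 → 15 bp
  54–81 → 28 bp
  82–90 → 9 bp
  91–145 → 55 bp
Sorted largest to smallest: 55, 28, 16, 15, 13, 9, 9 bp.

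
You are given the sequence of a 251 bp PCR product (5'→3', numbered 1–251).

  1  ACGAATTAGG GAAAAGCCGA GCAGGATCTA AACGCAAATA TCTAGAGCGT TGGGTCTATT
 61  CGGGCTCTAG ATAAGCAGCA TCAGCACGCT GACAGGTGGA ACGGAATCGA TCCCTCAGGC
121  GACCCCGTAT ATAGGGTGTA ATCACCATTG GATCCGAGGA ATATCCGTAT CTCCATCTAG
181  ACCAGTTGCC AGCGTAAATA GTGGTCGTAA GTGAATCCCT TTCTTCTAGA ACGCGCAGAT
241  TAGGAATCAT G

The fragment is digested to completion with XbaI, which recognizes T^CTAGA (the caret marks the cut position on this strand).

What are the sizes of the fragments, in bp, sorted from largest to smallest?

XbaI sites (TCTAGA) start at positions 41, 66, 176, 225.
XbaI cuts after the first base of each site, so after positions 41, 66, 176, 225.
Linear molecule, 4 cuts → 5 fragments:
  1–41 → 41 bp
  42–66 → 25 bp
  67–176 → 110 bp
  177–225 → 49 bp
  226–251 → 26 bp
Sorted largest to smallest: 110, 49, 41, 26, 25 bp.

110, 49, 41, 26, 25 bp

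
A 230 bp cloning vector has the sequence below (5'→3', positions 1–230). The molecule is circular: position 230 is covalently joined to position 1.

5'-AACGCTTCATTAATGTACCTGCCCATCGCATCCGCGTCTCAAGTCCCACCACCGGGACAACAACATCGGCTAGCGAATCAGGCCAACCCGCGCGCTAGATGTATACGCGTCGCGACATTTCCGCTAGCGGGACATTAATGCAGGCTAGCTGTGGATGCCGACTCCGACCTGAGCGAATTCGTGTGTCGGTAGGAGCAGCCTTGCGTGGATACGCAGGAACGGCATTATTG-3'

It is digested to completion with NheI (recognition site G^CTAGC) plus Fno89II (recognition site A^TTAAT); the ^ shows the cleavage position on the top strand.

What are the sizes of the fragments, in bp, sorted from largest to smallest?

95, 60, 54, 11, 10 bp

NheI sites (GCTAGC) start at positions 69, 123, 144.
NheI cuts after the first base of each site, so after positions 69, 123, 144.
Fno89II sites (ATTAAT) start at positions 9, 134.
Fno89II cuts after the first base of each site, so after positions 9, 134.
Combined cut positions: 9, 69, 123, 134, 144.
Circular molecule, 5 cuts → 5 fragments:
  10–69 → 60 bp
  70–123 → 54 bp
  124–134 → 11 bp
  135–144 → 10 bp
  145–230 then 1–9 → 86 + 9 = 95 bp
Sorted largest to smallest: 95, 60, 54, 11, 10 bp.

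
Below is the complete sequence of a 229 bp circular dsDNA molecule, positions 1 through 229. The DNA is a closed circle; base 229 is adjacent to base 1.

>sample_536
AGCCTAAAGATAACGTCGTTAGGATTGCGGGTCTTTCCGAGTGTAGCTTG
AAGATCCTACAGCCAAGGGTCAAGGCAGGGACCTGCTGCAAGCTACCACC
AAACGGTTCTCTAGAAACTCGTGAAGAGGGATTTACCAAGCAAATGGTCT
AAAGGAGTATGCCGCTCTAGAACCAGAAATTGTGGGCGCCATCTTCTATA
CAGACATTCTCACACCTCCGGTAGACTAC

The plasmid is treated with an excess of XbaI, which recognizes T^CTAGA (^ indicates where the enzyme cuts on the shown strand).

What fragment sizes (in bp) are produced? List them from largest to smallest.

XbaI sites (TCTAGA) start at positions 110, 166.
XbaI cuts after the first base of each site, so after positions 110, 166.
Circular molecule, 2 cuts → 2 fragments:
  111–166 → 56 bp
  167–229 then 1–110 → 63 + 110 = 173 bp
Sorted largest to smallest: 173, 56 bp.

173, 56 bp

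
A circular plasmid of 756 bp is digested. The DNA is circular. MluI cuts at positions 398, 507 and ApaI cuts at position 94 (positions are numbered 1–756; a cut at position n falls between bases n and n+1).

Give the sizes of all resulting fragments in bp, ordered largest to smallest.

343, 304, 109 bp

Combined cut positions (sorted): 94, 398, 507.
Circular molecule, 3 cuts → 3 fragments:
  398 − 94 = 304 bp
  507 − 398 = 109 bp
  wrap: 756 − 507 + 94 = 343 bp
Sorted largest to smallest: 343, 304, 109 bp.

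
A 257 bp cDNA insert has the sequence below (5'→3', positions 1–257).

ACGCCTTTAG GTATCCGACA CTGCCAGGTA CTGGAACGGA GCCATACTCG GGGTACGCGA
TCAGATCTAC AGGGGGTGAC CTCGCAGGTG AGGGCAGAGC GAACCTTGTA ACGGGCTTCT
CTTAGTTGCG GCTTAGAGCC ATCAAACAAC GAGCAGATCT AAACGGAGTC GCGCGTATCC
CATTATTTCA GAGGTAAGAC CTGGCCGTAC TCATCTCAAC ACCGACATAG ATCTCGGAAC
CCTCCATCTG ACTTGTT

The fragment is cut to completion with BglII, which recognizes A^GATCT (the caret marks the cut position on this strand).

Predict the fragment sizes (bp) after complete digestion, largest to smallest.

BglII sites (AGATCT) start at positions 63, 155, 229.
BglII cuts after the first base of each site, so after positions 63, 155, 229.
Linear molecule, 3 cuts → 4 fragments:
  1–63 → 63 bp
  64–155 → 92 bp
  156–229 → 74 bp
  230–257 → 28 bp
Sorted largest to smallest: 92, 74, 63, 28 bp.

92, 74, 63, 28 bp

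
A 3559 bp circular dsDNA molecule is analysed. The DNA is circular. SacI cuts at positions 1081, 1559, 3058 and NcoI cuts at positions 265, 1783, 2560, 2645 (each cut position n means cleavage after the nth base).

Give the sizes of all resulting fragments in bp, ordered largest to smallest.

816, 777, 766, 478, 413, 224, 85 bp

Combined cut positions (sorted): 265, 1081, 1559, 1783, 2560, 2645, 3058.
Circular molecule, 7 cuts → 7 fragments:
  1081 − 265 = 816 bp
  1559 − 1081 = 478 bp
  1783 − 1559 = 224 bp
  2560 − 1783 = 777 bp
  2645 − 2560 = 85 bp
  3058 − 2645 = 413 bp
  wrap: 3559 − 3058 + 265 = 766 bp
Sorted largest to smallest: 816, 777, 766, 478, 413, 224, 85 bp.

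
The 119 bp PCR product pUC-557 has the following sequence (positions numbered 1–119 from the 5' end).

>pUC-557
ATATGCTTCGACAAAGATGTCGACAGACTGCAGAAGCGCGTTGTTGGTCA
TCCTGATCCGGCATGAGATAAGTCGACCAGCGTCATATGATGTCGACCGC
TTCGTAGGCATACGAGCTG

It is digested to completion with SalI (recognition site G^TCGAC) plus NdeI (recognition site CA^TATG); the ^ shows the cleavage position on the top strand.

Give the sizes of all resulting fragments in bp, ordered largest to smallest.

SalI sites (GTCGAC) start at positions 19, 72, 92.
SalI cuts after the first base of each site, so after positions 19, 72, 92.
The NdeI site (CATATG) starts at position 84.
NdeI cuts after base 2 of each site, so after position 85.
Combined cut positions: 19, 72, 85, 92.
Linear molecule, 4 cuts → 5 fragments:
  1–19 → 19 bp
  20–72 → 53 bp
  73–85 → 13 bp
  86–92 → 7 bp
  93–119 → 27 bp
Sorted largest to smallest: 53, 27, 19, 13, 7 bp.

53, 27, 19, 13, 7 bp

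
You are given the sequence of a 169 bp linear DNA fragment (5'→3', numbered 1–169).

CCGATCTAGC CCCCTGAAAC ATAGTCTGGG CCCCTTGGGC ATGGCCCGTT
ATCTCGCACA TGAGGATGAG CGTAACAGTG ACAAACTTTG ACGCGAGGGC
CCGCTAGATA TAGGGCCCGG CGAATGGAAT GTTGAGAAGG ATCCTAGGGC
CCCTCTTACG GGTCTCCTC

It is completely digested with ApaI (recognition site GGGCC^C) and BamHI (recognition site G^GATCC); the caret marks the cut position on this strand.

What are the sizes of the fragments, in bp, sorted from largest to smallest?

ApaI sites (GGGCCC) start at positions 28, 97, 113, 147.
ApaI cuts after base 5 of each site (before the last base), so after positions 32, 101, 117, 151.
The BamHI site (GGATCC) starts at position 139.
BamHI cuts after the first base of each site, so after position 139.
Combined cut positions: 32, 101, 117, 139, 151.
Linear molecule, 5 cuts → 6 fragments:
  1–32 → 32 bp
  33–101 → 69 bp
  102–117 → 16 bp
  118–139 → 22 bp
  140–151 → 12 bp
  152–169 → 18 bp
Sorted largest to smallest: 69, 32, 22, 18, 16, 12 bp.

69, 32, 22, 18, 16, 12 bp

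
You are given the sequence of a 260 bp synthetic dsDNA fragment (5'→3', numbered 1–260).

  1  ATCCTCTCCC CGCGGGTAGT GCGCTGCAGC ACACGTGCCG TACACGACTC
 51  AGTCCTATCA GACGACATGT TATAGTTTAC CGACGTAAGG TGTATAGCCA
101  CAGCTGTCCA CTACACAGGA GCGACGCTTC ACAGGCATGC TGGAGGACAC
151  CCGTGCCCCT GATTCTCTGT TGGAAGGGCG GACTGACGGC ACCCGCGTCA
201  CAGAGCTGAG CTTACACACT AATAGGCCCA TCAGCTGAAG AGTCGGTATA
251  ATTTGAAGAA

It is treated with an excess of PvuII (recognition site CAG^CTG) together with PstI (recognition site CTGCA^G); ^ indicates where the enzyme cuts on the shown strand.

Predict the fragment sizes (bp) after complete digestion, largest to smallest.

PvuII sites (CAGCTG) start at positions 101, 232.
PvuII cuts after base 3 of each site, so after positions 103, 234.
The PstI site (CTGCAG) starts at position 24.
PstI cuts after base 5 of each site (before the last base), so after position 28.
Combined cut positions: 28, 103, 234.
Linear molecule, 3 cuts → 4 fragments:
  1–28 → 28 bp
  29–103 → 75 bp
  104–234 → 131 bp
  235–260 → 26 bp
Sorted largest to smallest: 131, 75, 28, 26 bp.

131, 75, 28, 26 bp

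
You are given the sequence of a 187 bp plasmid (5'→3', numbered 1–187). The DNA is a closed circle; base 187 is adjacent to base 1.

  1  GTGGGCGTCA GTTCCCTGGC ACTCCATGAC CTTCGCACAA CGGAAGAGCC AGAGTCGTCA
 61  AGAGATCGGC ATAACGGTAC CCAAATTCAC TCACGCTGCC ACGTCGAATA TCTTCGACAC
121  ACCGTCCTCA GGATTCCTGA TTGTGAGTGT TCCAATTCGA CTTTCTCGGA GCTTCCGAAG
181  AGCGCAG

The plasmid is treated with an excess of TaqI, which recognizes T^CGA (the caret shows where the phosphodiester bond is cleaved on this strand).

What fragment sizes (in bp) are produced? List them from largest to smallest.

134, 43, 10 bp

TaqI sites (TCGA) start at positions 104, 114, 157.
TaqI cuts after the first base of each site, so after positions 104, 114, 157.
Circular molecule, 3 cuts → 3 fragments:
  105–114 → 10 bp
  115–157 → 43 bp
  158–187 then 1–104 → 30 + 104 = 134 bp
Sorted largest to smallest: 134, 43, 10 bp.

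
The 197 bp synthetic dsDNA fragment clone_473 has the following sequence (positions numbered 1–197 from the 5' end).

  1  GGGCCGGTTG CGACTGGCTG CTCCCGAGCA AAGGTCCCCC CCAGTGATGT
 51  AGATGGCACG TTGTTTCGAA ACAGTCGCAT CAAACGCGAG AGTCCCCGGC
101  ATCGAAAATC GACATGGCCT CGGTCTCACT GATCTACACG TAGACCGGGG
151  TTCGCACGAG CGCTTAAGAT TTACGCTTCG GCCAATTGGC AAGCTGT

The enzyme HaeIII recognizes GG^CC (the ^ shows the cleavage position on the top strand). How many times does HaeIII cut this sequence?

GGCC occurs starting at positions 2, 116, 180.
HaeIII cuts at 3 sites.

3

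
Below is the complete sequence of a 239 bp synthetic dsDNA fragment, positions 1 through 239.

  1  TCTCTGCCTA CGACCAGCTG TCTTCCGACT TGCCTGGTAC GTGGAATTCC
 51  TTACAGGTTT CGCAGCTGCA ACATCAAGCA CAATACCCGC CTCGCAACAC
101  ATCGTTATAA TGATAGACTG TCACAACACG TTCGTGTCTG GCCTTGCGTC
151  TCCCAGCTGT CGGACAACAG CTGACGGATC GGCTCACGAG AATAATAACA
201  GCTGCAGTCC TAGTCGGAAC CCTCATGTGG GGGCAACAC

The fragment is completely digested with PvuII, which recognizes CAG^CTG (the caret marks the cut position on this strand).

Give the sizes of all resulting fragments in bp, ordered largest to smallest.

PvuII sites (CAGCTG) start at positions 15, 63, 154, 168, 199.
PvuII cuts after base 3 of each site, so after positions 17, 65, 156, 170, 201.
Linear molecule, 5 cuts → 6 fragments:
  1–17 → 17 bp
  18–65 → 48 bp
  66–156 → 91 bp
  157–170 → 14 bp
  171–201 → 31 bp
  202–239 → 38 bp
Sorted largest to smallest: 91, 48, 38, 31, 17, 14 bp.

91, 48, 38, 31, 17, 14 bp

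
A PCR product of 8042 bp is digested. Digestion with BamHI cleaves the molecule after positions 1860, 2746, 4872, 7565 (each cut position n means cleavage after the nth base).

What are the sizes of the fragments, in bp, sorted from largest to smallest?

2693, 2126, 1860, 886, 477 bp

Linear molecule, 4 cuts → 5 fragments:
  1860 − 0 = 1860 bp
  2746 − 1860 = 886 bp
  4872 − 2746 = 2126 bp
  7565 − 4872 = 2693 bp
  8042 − 7565 = 477 bp
Sorted largest to smallest: 2693, 2126, 1860, 886, 477 bp.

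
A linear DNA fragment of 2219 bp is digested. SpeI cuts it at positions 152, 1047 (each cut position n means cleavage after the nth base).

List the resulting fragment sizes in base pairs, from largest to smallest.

Linear molecule, 2 cuts → 3 fragments:
  152 − 0 = 152 bp
  1047 − 152 = 895 bp
  2219 − 1047 = 1172 bp
Sorted largest to smallest: 1172, 895, 152 bp.

1172, 895, 152 bp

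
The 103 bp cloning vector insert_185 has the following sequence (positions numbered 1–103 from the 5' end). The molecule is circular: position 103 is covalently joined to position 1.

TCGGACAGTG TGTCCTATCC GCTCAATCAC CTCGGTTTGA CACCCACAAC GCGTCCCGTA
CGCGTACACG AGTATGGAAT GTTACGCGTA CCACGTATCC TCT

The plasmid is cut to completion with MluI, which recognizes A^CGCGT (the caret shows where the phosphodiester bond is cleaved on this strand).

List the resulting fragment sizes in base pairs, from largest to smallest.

68, 24, 11 bp

MluI sites (ACGCGT) start at positions 49, 60, 84.
MluI cuts after the first base of each site, so after positions 49, 60, 84.
Circular molecule, 3 cuts → 3 fragments:
  50–60 → 11 bp
  61–84 → 24 bp
  85–103 then 1–49 → 19 + 49 = 68 bp
Sorted largest to smallest: 68, 24, 11 bp.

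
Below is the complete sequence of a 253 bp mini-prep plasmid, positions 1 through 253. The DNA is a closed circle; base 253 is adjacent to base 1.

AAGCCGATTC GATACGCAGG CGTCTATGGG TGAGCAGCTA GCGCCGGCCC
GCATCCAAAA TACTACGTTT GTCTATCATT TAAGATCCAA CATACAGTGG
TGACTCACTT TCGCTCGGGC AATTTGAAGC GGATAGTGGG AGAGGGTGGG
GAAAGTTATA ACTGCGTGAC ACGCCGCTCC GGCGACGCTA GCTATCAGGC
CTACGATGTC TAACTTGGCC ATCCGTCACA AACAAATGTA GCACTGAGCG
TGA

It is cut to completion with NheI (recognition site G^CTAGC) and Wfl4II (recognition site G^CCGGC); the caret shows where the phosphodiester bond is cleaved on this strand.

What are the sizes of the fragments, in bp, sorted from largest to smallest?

144, 103, 6 bp

NheI sites (GCTAGC) start at positions 37, 187.
NheI cuts after the first base of each site, so after positions 37, 187.
The Wfl4II site (GCCGGC) starts at position 43.
Wfl4II cuts after the first base of each site, so after position 43.
Combined cut positions: 37, 43, 187.
Circular molecule, 3 cuts → 3 fragments:
  38–43 → 6 bp
  44–187 → 144 bp
  188–253 then 1–37 → 66 + 37 = 103 bp
Sorted largest to smallest: 144, 103, 6 bp.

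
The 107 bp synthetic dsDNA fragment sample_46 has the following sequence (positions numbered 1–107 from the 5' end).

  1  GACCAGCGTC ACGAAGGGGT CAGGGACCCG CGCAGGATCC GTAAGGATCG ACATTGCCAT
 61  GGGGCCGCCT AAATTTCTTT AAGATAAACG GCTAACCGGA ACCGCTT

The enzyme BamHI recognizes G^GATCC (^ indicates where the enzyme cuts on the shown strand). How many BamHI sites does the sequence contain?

GGATCC occurs starting at position 35.
BamHI cuts at 1 site.

1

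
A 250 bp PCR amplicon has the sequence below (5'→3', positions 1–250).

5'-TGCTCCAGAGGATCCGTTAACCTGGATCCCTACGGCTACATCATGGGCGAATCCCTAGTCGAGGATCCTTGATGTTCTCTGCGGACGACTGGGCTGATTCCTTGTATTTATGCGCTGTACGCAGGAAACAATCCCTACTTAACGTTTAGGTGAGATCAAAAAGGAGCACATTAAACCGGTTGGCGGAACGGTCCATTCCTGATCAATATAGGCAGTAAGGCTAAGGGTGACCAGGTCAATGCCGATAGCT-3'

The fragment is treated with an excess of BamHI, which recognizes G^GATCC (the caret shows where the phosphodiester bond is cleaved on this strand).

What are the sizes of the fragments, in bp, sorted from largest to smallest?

187, 39, 14, 10 bp

BamHI sites (GGATCC) start at positions 10, 24, 63.
BamHI cuts after the first base of each site, so after positions 10, 24, 63.
Linear molecule, 3 cuts → 4 fragments:
  1–10 → 10 bp
  11–24 → 14 bp
  25–63 → 39 bp
  64–250 → 187 bp
Sorted largest to smallest: 187, 39, 14, 10 bp.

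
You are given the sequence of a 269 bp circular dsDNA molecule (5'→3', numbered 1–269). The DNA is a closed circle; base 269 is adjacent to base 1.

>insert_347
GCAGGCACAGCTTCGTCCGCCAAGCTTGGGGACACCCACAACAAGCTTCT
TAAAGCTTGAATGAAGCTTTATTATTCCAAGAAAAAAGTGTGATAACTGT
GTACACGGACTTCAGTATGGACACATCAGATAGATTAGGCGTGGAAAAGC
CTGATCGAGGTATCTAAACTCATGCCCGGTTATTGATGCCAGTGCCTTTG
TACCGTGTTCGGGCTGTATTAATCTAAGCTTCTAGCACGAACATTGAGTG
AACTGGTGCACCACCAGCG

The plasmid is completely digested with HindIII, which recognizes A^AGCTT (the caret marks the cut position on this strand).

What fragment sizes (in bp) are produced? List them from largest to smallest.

162, 65, 21, 11, 10 bp

HindIII sites (AAGCTT) start at positions 22, 43, 53, 64, 226.
HindIII cuts after the first base of each site, so after positions 22, 43, 53, 64, 226.
Circular molecule, 5 cuts → 5 fragments:
  23–43 → 21 bp
  44–53 → 10 bp
  54–64 → 11 bp
  65–226 → 162 bp
  227–269 then 1–22 → 43 + 22 = 65 bp
Sorted largest to smallest: 162, 65, 21, 11, 10 bp.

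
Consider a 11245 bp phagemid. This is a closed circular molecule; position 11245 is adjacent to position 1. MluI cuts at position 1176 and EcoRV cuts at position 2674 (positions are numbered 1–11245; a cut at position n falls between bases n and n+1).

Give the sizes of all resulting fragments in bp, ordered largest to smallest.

9747, 1498 bp

Combined cut positions (sorted): 1176, 2674.
Circular molecule, 2 cuts → 2 fragments:
  2674 − 1176 = 1498 bp
  wrap: 11245 − 2674 + 1176 = 9747 bp
Sorted largest to smallest: 9747, 1498 bp.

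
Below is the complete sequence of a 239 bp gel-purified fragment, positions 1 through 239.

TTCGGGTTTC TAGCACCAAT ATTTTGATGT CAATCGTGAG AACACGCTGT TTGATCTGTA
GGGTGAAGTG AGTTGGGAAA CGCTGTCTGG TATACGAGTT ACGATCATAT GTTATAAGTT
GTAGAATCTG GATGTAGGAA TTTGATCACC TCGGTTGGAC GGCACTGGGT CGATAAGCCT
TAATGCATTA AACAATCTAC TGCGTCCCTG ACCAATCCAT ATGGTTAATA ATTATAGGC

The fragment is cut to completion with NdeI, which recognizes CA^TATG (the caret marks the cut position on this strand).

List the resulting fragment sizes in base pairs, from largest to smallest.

112, 107, 20 bp

NdeI sites (CATATG) start at positions 106, 218.
NdeI cuts after base 2 of each site, so after positions 107, 219.
Linear molecule, 2 cuts → 3 fragments:
  1–107 → 107 bp
  108–219 → 112 bp
  220–239 → 20 bp
Sorted largest to smallest: 112, 107, 20 bp.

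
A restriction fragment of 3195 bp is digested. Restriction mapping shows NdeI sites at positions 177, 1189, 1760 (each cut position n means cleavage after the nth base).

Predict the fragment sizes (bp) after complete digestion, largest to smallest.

1435, 1012, 571, 177 bp

Linear molecule, 3 cuts → 4 fragments:
  177 − 0 = 177 bp
  1189 − 177 = 1012 bp
  1760 − 1189 = 571 bp
  3195 − 1760 = 1435 bp
Sorted largest to smallest: 1435, 1012, 571, 177 bp.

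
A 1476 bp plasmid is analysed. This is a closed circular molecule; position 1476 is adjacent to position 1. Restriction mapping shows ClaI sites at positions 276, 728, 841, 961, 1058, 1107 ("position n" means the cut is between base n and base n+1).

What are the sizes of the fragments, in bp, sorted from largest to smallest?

645, 452, 120, 113, 97, 49 bp

Circular molecule, 6 cuts → 6 fragments:
  728 − 276 = 452 bp
  841 − 728 = 113 bp
  961 − 841 = 120 bp
  1058 − 961 = 97 bp
  1107 − 1058 = 49 bp
  wrap: 1476 − 1107 + 276 = 645 bp
Sorted largest to smallest: 645, 452, 120, 113, 97, 49 bp.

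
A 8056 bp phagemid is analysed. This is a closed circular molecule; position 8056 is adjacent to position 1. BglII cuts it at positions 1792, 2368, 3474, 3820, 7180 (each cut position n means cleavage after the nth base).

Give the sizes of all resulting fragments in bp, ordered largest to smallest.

Circular molecule, 5 cuts → 5 fragments:
  2368 − 1792 = 576 bp
  3474 − 2368 = 1106 bp
  3820 − 3474 = 346 bp
  7180 − 3820 = 3360 bp
  wrap: 8056 − 7180 + 1792 = 2668 bp
Sorted largest to smallest: 3360, 2668, 1106, 576, 346 bp.

3360, 2668, 1106, 576, 346 bp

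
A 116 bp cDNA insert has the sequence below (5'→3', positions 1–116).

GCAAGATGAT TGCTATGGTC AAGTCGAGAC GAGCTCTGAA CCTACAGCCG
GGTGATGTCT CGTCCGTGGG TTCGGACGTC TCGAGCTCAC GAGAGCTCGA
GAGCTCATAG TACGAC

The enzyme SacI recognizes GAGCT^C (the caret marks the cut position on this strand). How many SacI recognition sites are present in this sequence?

GAGCTC occurs starting at positions 31, 83, 93, 101.
SacI cuts at 4 sites.

4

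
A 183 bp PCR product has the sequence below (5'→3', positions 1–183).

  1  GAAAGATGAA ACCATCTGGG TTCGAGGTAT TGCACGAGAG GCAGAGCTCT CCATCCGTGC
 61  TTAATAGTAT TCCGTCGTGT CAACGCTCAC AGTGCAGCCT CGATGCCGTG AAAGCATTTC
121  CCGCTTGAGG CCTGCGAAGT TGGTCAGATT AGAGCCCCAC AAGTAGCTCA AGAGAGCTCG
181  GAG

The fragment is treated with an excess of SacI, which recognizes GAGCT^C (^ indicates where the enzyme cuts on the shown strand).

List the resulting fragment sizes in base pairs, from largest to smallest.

130, 48, 5 bp

SacI sites (GAGCTC) start at positions 44, 174.
SacI cuts after base 5 of each site (before the last base), so after positions 48, 178.
Linear molecule, 2 cuts → 3 fragments:
  1–48 → 48 bp
  49–178 → 130 bp
  179–183 → 5 bp
Sorted largest to smallest: 130, 48, 5 bp.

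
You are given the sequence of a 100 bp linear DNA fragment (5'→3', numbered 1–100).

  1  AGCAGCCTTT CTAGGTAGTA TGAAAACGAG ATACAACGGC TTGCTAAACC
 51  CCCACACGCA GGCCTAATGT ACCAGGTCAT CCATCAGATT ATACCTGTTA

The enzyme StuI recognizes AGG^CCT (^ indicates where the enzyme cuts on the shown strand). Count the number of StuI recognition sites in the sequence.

AGGCCT occurs starting at position 60.
StuI cuts at 1 site.

1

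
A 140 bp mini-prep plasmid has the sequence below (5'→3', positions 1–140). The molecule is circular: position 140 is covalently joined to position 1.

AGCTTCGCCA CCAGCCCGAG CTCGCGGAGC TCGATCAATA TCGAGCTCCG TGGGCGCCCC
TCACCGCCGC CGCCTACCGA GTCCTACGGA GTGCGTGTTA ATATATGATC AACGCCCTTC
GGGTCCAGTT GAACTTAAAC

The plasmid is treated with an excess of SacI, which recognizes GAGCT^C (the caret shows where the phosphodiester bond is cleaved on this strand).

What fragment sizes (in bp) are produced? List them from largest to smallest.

115, 16, 9 bp

SacI sites (GAGCTC) start at positions 18, 27, 43.
SacI cuts after base 5 of each site (before the last base), so after positions 22, 31, 47.
Circular molecule, 3 cuts → 3 fragments:
  23–31 → 9 bp
  32–47 → 16 bp
  48–140 then 1–22 → 93 + 22 = 115 bp
Sorted largest to smallest: 115, 16, 9 bp.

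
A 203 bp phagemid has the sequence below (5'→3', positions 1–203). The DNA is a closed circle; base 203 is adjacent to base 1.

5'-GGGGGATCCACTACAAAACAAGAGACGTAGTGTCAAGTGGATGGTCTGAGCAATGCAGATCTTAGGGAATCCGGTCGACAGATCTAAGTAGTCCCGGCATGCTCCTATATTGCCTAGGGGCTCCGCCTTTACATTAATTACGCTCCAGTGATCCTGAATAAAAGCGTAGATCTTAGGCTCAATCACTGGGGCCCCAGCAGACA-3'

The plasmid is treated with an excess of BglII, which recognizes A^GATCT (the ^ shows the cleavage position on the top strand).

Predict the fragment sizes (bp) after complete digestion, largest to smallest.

BglII sites (AGATCT) start at positions 57, 80, 168.
BglII cuts after the first base of each site, so after positions 57, 80, 168.
Circular molecule, 3 cuts → 3 fragments:
  58–80 → 23 bp
  81–168 → 88 bp
  169–203 then 1–57 → 35 + 57 = 92 bp
Sorted largest to smallest: 92, 88, 23 bp.

92, 88, 23 bp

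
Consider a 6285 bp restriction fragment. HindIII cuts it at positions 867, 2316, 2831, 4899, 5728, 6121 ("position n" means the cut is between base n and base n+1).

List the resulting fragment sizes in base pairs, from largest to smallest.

2068, 1449, 867, 829, 515, 393, 164 bp

Linear molecule, 6 cuts → 7 fragments:
  867 − 0 = 867 bp
  2316 − 867 = 1449 bp
  2831 − 2316 = 515 bp
  4899 − 2831 = 2068 bp
  5728 − 4899 = 829 bp
  6121 − 5728 = 393 bp
  6285 − 6121 = 164 bp
Sorted largest to smallest: 2068, 1449, 867, 829, 515, 393, 164 bp.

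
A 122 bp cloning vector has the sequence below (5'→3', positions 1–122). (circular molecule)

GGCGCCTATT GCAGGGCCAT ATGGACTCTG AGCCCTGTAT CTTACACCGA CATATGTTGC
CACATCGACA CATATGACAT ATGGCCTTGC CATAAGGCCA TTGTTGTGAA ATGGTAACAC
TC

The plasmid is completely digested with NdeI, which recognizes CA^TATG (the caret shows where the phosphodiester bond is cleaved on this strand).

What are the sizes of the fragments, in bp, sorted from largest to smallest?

62, 33, 20, 7 bp

NdeI sites (CATATG) start at positions 18, 51, 71, 78.
NdeI cuts after base 2 of each site, so after positions 19, 52, 72, 79.
Circular molecule, 4 cuts → 4 fragments:
  20–52 → 33 bp
  53–72 → 20 bp
  73–79 → 7 bp
  80–122 then 1–19 → 43 + 19 = 62 bp
Sorted largest to smallest: 62, 33, 20, 7 bp.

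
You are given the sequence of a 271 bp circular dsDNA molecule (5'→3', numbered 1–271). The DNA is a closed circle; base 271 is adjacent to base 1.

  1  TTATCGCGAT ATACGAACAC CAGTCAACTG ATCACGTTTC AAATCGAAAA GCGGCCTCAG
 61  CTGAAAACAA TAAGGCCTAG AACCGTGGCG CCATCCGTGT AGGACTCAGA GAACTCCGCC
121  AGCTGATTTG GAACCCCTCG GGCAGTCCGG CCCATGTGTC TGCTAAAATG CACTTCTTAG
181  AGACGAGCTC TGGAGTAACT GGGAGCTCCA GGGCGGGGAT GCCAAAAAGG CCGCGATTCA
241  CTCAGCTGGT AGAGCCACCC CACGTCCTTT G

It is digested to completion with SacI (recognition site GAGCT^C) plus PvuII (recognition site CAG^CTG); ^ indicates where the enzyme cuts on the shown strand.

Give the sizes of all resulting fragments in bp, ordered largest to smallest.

86, 67, 62, 38, 18 bp

SacI sites (GAGCTC) start at positions 185, 203.
SacI cuts after base 5 of each site (before the last base), so after positions 189, 207.
PvuII sites (CAGCTG) start at positions 58, 120, 243.
PvuII cuts after base 3 of each site, so after positions 60, 122, 245.
Combined cut positions: 60, 122, 189, 207, 245.
Circular molecule, 5 cuts → 5 fragments:
  61–122 → 62 bp
  123–189 → 67 bp
  190–207 → 18 bp
  208–245 → 38 bp
  246–271 then 1–60 → 26 + 60 = 86 bp
Sorted largest to smallest: 86, 67, 62, 38, 18 bp.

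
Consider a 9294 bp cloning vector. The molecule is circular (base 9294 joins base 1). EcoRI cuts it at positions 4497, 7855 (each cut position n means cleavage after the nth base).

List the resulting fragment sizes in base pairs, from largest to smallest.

Circular molecule, 2 cuts → 2 fragments:
  7855 − 4497 = 3358 bp
  wrap: 9294 − 7855 + 4497 = 5936 bp
Sorted largest to smallest: 5936, 3358 bp.

5936, 3358 bp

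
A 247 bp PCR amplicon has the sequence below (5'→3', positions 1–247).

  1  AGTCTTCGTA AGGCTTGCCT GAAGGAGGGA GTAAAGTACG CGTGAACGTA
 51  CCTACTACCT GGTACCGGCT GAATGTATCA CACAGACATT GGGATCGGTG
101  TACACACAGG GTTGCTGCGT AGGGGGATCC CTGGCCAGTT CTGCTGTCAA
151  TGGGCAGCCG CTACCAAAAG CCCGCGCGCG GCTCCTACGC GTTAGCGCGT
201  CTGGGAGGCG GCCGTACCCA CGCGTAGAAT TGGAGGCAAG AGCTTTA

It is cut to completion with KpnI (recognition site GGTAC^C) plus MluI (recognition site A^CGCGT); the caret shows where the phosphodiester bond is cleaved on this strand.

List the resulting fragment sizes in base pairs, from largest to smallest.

122, 38, 33, 27, 27 bp

The KpnI site (GGTACC) starts at position 61.
KpnI cuts after base 5 of each site (before the last base), so after position 65.
MluI sites (ACGCGT) start at positions 38, 187, 220.
MluI cuts after the first base of each site, so after positions 38, 187, 220.
Combined cut positions: 38, 65, 187, 220.
Linear molecule, 4 cuts → 5 fragments:
  1–38 → 38 bp
  39–65 → 27 bp
  66–187 → 122 bp
  188–220 → 33 bp
  221–247 → 27 bp
Sorted largest to smallest: 122, 38, 33, 27, 27 bp.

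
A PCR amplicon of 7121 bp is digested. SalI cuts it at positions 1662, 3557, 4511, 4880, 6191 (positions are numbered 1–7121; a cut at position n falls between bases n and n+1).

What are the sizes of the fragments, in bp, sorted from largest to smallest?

Linear molecule, 5 cuts → 6 fragments:
  1662 − 0 = 1662 bp
  3557 − 1662 = 1895 bp
  4511 − 3557 = 954 bp
  4880 − 4511 = 369 bp
  6191 − 4880 = 1311 bp
  7121 − 6191 = 930 bp
Sorted largest to smallest: 1895, 1662, 1311, 954, 930, 369 bp.

1895, 1662, 1311, 954, 930, 369 bp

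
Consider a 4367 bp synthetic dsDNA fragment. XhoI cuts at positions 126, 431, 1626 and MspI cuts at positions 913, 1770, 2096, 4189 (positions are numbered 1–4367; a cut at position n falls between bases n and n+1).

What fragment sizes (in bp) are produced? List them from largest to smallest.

2093, 713, 482, 326, 305, 178, 144, 126 bp

Combined cut positions (sorted): 126, 431, 913, 1626, 1770, 2096, 4189.
Linear molecule, 7 cuts → 8 fragments:
  126 − 0 = 126 bp
  431 − 126 = 305 bp
  913 − 431 = 482 bp
  1626 − 913 = 713 bp
  1770 − 1626 = 144 bp
  2096 − 1770 = 326 bp
  4189 − 2096 = 2093 bp
  4367 − 4189 = 178 bp
Sorted largest to smallest: 2093, 713, 482, 326, 305, 178, 144, 126 bp.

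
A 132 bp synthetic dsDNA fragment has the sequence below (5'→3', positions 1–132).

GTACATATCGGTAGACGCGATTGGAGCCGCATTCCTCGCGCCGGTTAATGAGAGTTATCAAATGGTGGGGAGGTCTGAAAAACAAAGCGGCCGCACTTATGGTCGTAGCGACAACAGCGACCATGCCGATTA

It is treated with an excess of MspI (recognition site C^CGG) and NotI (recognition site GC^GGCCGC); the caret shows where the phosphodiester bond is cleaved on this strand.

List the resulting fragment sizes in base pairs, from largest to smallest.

The MspI site (CCGG) starts at position 41.
MspI cuts after the first base of each site, so after position 41.
The NotI site (GCGGCCGC) starts at position 87.
NotI cuts after base 2 of each site, so after position 88.
Combined cut positions: 41, 88.
Linear molecule, 2 cuts → 3 fragments:
  1–41 → 41 bp
  42–88 → 47 bp
  89–132 → 44 bp
Sorted largest to smallest: 47, 44, 41 bp.

47, 44, 41 bp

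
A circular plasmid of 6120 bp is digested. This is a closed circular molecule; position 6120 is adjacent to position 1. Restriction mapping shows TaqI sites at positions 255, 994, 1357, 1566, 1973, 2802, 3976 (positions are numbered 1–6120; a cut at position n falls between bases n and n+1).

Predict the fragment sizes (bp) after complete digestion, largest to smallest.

Circular molecule, 7 cuts → 7 fragments:
  994 − 255 = 739 bp
  1357 − 994 = 363 bp
  1566 − 1357 = 209 bp
  1973 − 1566 = 407 bp
  2802 − 1973 = 829 bp
  3976 − 2802 = 1174 bp
  wrap: 6120 − 3976 + 255 = 2399 bp
Sorted largest to smallest: 2399, 1174, 829, 739, 407, 363, 209 bp.

2399, 1174, 829, 739, 407, 363, 209 bp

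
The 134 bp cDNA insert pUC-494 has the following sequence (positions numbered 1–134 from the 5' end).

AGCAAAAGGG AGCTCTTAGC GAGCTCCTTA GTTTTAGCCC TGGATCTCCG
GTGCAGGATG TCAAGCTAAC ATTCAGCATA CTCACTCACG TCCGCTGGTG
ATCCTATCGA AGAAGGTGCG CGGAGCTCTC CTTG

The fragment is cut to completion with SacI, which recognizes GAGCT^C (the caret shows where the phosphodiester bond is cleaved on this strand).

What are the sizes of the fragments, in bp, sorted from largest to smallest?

SacI sites (GAGCTC) start at positions 10, 21, 123.
SacI cuts after base 5 of each site (before the last base), so after positions 14, 25, 127.
Linear molecule, 3 cuts → 4 fragments:
  1–14 → 14 bp
  15–25 → 11 bp
  26–127 → 102 bp
  128–134 → 7 bp
Sorted largest to smallest: 102, 14, 11, 7 bp.

102, 14, 11, 7 bp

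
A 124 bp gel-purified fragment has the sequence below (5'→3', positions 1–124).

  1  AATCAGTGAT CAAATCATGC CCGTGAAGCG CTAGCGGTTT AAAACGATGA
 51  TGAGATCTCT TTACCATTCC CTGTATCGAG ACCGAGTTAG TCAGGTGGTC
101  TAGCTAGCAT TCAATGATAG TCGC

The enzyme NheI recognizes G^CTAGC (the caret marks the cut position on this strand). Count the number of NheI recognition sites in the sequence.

2

GCTAGC occurs starting at positions 30, 103.
NheI cuts at 2 sites.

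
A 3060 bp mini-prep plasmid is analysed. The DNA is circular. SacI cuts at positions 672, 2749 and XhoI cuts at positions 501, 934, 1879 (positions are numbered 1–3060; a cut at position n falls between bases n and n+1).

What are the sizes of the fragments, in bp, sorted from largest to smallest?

Combined cut positions (sorted): 501, 672, 934, 1879, 2749.
Circular molecule, 5 cuts → 5 fragments:
  672 − 501 = 171 bp
  934 − 672 = 262 bp
  1879 − 934 = 945 bp
  2749 − 1879 = 870 bp
  wrap: 3060 − 2749 + 501 = 812 bp
Sorted largest to smallest: 945, 870, 812, 262, 171 bp.

945, 870, 812, 262, 171 bp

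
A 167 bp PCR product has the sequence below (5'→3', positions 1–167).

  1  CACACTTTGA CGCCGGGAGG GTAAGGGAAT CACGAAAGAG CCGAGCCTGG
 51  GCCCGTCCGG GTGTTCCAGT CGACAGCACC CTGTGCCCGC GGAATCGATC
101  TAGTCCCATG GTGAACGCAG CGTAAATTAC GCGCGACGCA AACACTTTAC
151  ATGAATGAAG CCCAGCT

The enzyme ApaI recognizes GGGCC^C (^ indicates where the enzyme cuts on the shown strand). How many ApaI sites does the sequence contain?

GGGCCC occurs starting at position 49.
ApaI cuts at 1 site.

1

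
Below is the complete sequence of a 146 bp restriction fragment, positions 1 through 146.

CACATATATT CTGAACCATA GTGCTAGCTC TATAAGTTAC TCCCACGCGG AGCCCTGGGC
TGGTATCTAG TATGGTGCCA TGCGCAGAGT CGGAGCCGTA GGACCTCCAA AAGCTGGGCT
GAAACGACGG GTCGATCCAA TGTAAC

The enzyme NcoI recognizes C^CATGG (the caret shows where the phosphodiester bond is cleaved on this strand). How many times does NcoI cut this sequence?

0

No occurrence of CCATGG is present in the sequence.
NcoI does not cut: 0 sites.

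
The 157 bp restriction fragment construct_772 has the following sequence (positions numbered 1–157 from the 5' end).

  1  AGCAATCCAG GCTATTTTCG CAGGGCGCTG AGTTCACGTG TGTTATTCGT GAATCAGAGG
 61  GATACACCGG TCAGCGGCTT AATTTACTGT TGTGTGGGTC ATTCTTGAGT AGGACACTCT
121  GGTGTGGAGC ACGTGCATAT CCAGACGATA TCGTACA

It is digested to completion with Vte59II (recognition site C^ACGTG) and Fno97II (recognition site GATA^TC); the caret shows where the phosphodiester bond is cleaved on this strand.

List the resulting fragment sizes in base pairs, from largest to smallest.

Vte59II sites (CACGTG) start at positions 35, 130.
Vte59II cuts after the first base of each site, so after positions 35, 130.
The Fno97II site (GATATC) starts at position 147.
Fno97II cuts after base 4 of each site, so after position 150.
Combined cut positions: 35, 130, 150.
Linear molecule, 3 cuts → 4 fragments:
  1–35 → 35 bp
  36–130 → 95 bp
  131–150 → 20 bp
  151–157 → 7 bp
Sorted largest to smallest: 95, 35, 20, 7 bp.

95, 35, 20, 7 bp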